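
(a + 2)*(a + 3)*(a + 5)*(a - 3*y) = a^4 - 3*a^3*y + 10*a^3 - 30*a^2*y + 31*a^2 - 93*a*y + 30*a - 90*y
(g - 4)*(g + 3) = g^2 - g - 12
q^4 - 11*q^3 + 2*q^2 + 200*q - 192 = (q - 8)*(q - 6)*(q - 1)*(q + 4)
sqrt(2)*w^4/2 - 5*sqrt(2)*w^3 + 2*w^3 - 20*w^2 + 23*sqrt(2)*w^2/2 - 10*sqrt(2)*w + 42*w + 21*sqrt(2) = (w - 7)*(w - 3)*(w + sqrt(2))*(sqrt(2)*w/2 + 1)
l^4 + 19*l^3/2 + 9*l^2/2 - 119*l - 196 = (l - 7/2)*(l + 2)*(l + 4)*(l + 7)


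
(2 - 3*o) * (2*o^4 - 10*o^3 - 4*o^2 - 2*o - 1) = -6*o^5 + 34*o^4 - 8*o^3 - 2*o^2 - o - 2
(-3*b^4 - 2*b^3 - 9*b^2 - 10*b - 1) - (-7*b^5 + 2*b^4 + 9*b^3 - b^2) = 7*b^5 - 5*b^4 - 11*b^3 - 8*b^2 - 10*b - 1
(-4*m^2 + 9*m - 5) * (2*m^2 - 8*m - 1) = -8*m^4 + 50*m^3 - 78*m^2 + 31*m + 5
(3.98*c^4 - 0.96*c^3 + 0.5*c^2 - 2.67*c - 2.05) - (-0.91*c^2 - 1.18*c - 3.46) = 3.98*c^4 - 0.96*c^3 + 1.41*c^2 - 1.49*c + 1.41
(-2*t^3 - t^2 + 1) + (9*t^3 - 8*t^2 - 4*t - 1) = 7*t^3 - 9*t^2 - 4*t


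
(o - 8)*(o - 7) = o^2 - 15*o + 56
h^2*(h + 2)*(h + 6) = h^4 + 8*h^3 + 12*h^2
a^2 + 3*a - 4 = (a - 1)*(a + 4)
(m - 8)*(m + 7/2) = m^2 - 9*m/2 - 28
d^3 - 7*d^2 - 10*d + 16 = (d - 8)*(d - 1)*(d + 2)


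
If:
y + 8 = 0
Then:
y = -8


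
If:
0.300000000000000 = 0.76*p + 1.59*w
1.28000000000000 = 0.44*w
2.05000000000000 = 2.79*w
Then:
No Solution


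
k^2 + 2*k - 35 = (k - 5)*(k + 7)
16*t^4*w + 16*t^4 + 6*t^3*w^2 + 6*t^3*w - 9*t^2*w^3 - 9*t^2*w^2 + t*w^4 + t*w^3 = (-8*t + w)*(-2*t + w)*(t + w)*(t*w + t)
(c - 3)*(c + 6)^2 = c^3 + 9*c^2 - 108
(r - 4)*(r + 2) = r^2 - 2*r - 8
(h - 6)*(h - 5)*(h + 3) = h^3 - 8*h^2 - 3*h + 90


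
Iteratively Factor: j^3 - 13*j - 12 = (j - 4)*(j^2 + 4*j + 3) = (j - 4)*(j + 3)*(j + 1)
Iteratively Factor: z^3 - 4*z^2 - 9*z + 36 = (z - 3)*(z^2 - z - 12) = (z - 3)*(z + 3)*(z - 4)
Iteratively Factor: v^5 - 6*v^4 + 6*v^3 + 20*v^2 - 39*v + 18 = (v - 1)*(v^4 - 5*v^3 + v^2 + 21*v - 18) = (v - 3)*(v - 1)*(v^3 - 2*v^2 - 5*v + 6) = (v - 3)*(v - 1)*(v + 2)*(v^2 - 4*v + 3) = (v - 3)*(v - 1)^2*(v + 2)*(v - 3)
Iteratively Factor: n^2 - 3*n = (n)*(n - 3)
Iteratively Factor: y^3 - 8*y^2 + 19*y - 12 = (y - 1)*(y^2 - 7*y + 12) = (y - 3)*(y - 1)*(y - 4)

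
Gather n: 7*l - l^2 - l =-l^2 + 6*l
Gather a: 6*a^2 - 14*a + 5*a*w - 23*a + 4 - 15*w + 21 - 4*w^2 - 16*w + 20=6*a^2 + a*(5*w - 37) - 4*w^2 - 31*w + 45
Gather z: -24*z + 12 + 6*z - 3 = 9 - 18*z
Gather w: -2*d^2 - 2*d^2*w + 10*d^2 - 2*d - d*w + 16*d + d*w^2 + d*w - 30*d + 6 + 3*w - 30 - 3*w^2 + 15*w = 8*d^2 - 16*d + w^2*(d - 3) + w*(18 - 2*d^2) - 24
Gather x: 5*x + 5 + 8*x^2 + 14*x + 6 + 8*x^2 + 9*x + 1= 16*x^2 + 28*x + 12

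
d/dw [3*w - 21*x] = 3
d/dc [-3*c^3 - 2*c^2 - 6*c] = -9*c^2 - 4*c - 6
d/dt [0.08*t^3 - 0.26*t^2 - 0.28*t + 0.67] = 0.24*t^2 - 0.52*t - 0.28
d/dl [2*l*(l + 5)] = 4*l + 10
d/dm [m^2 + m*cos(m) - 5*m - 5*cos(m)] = -m*sin(m) + 2*m + 5*sin(m) + cos(m) - 5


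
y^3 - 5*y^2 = y^2*(y - 5)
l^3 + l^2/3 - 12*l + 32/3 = (l - 8/3)*(l - 1)*(l + 4)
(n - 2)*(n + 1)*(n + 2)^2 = n^4 + 3*n^3 - 2*n^2 - 12*n - 8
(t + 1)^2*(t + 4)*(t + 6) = t^4 + 12*t^3 + 45*t^2 + 58*t + 24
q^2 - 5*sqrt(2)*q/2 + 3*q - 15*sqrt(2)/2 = (q + 3)*(q - 5*sqrt(2)/2)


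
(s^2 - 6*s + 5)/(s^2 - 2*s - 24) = (-s^2 + 6*s - 5)/(-s^2 + 2*s + 24)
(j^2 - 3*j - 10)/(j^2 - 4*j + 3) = (j^2 - 3*j - 10)/(j^2 - 4*j + 3)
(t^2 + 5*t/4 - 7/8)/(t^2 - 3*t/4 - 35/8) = (2*t - 1)/(2*t - 5)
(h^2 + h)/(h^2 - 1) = h/(h - 1)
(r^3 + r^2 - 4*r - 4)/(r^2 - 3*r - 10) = (r^2 - r - 2)/(r - 5)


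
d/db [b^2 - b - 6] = 2*b - 1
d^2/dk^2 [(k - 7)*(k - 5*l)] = 2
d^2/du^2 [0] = 0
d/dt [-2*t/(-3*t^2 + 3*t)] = -2/(3*(t - 1)^2)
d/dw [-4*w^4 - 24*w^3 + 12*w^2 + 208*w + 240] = -16*w^3 - 72*w^2 + 24*w + 208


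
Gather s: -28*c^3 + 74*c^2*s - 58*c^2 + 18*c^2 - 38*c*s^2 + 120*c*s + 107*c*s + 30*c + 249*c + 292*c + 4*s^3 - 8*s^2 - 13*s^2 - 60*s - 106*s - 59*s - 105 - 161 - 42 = -28*c^3 - 40*c^2 + 571*c + 4*s^3 + s^2*(-38*c - 21) + s*(74*c^2 + 227*c - 225) - 308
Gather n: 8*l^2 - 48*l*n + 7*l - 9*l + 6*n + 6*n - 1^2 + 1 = 8*l^2 - 2*l + n*(12 - 48*l)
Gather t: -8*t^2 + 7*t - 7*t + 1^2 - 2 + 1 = -8*t^2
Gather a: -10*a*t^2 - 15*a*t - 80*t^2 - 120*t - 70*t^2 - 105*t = a*(-10*t^2 - 15*t) - 150*t^2 - 225*t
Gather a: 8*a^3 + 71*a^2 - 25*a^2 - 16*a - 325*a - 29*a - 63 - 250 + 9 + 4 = 8*a^3 + 46*a^2 - 370*a - 300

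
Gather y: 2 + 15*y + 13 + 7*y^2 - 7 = 7*y^2 + 15*y + 8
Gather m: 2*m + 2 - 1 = 2*m + 1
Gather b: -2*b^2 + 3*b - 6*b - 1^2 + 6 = -2*b^2 - 3*b + 5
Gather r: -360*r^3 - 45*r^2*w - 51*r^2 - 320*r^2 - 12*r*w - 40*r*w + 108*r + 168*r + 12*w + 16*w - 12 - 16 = -360*r^3 + r^2*(-45*w - 371) + r*(276 - 52*w) + 28*w - 28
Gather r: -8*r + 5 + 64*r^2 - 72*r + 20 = 64*r^2 - 80*r + 25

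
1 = 1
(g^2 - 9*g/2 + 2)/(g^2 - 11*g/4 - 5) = 2*(2*g - 1)/(4*g + 5)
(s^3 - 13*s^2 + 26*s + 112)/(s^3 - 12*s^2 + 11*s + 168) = (s + 2)/(s + 3)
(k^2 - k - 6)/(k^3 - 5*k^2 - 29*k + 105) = (k + 2)/(k^2 - 2*k - 35)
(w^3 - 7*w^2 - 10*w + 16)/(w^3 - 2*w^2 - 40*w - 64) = (w - 1)/(w + 4)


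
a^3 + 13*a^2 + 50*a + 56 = (a + 2)*(a + 4)*(a + 7)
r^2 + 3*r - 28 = (r - 4)*(r + 7)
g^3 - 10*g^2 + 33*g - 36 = (g - 4)*(g - 3)^2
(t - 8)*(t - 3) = t^2 - 11*t + 24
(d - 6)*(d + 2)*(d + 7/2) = d^3 - d^2/2 - 26*d - 42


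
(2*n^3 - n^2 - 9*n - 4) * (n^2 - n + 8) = 2*n^5 - 3*n^4 + 8*n^3 - 3*n^2 - 68*n - 32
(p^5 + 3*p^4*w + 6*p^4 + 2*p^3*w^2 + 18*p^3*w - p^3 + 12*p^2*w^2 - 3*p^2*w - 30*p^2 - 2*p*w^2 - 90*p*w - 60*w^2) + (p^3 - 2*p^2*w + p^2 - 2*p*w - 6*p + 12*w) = p^5 + 3*p^4*w + 6*p^4 + 2*p^3*w^2 + 18*p^3*w + 12*p^2*w^2 - 5*p^2*w - 29*p^2 - 2*p*w^2 - 92*p*w - 6*p - 60*w^2 + 12*w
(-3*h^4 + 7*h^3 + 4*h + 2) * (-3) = 9*h^4 - 21*h^3 - 12*h - 6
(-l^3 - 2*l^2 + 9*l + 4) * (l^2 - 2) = -l^5 - 2*l^4 + 11*l^3 + 8*l^2 - 18*l - 8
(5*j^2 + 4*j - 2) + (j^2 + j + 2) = 6*j^2 + 5*j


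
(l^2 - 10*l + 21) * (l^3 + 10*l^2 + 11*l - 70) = l^5 - 68*l^3 + 30*l^2 + 931*l - 1470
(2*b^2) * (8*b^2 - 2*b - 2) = 16*b^4 - 4*b^3 - 4*b^2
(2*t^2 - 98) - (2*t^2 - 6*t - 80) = 6*t - 18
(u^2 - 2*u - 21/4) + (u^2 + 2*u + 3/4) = 2*u^2 - 9/2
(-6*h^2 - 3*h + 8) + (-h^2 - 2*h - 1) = -7*h^2 - 5*h + 7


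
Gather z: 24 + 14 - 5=33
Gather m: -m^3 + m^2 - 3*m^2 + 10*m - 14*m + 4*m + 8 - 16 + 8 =-m^3 - 2*m^2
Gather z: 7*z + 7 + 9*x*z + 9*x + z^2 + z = 9*x + z^2 + z*(9*x + 8) + 7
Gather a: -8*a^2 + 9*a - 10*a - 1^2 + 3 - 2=-8*a^2 - a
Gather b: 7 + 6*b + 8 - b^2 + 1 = -b^2 + 6*b + 16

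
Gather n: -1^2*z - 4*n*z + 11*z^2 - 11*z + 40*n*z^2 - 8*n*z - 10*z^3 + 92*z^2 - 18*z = n*(40*z^2 - 12*z) - 10*z^3 + 103*z^2 - 30*z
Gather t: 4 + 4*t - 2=4*t + 2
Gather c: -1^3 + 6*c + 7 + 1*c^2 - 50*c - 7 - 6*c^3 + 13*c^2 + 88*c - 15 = -6*c^3 + 14*c^2 + 44*c - 16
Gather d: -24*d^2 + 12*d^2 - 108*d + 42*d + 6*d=-12*d^2 - 60*d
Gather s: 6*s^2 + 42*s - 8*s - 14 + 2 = 6*s^2 + 34*s - 12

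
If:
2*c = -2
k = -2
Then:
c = -1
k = -2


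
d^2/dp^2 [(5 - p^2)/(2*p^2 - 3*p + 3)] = 12*(-p^3 + 13*p^2 - 15*p + 1)/(8*p^6 - 36*p^5 + 90*p^4 - 135*p^3 + 135*p^2 - 81*p + 27)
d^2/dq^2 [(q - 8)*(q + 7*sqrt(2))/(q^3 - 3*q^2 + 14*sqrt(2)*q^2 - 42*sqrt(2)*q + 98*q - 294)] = 2*(q^6 - 24*q^5 + 21*sqrt(2)*q^5 - 609*sqrt(2)*q^4 + 366*q^4 - 12028*q^3 + 2303*sqrt(2)*q^3 - 59136*sqrt(2)*q^2 + 25578*q^2 - 309288*q + 80262*sqrt(2)*q - 385532*sqrt(2) + 144060)/(q^9 - 9*q^8 + 42*sqrt(2)*q^8 - 378*sqrt(2)*q^7 + 1497*q^7 - 13257*q^6 + 14854*sqrt(2)*q^6 - 124614*sqrt(2)*q^5 + 183750*q^5 - 1336230*q^4 + 773808*sqrt(2)*q^4 - 4000752*sqrt(2)*q^3 + 4830812*q^3 - 12360348*q^2 + 10890936*sqrt(2)*q^2 - 10890936*sqrt(2)*q + 25412184*q - 25412184)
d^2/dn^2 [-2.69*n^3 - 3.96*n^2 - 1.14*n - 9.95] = -16.14*n - 7.92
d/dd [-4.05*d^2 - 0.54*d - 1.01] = -8.1*d - 0.54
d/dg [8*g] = 8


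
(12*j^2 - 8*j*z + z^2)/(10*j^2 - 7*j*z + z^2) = (-6*j + z)/(-5*j + z)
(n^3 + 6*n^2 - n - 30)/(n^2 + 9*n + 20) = (n^2 + n - 6)/(n + 4)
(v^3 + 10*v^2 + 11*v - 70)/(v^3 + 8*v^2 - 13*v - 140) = (v - 2)/(v - 4)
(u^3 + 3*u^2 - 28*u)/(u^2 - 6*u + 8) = u*(u + 7)/(u - 2)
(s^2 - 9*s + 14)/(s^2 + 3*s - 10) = (s - 7)/(s + 5)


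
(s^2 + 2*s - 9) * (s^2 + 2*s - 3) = s^4 + 4*s^3 - 8*s^2 - 24*s + 27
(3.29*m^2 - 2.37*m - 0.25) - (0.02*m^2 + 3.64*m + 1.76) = 3.27*m^2 - 6.01*m - 2.01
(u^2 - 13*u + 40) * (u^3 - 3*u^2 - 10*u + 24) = u^5 - 16*u^4 + 69*u^3 + 34*u^2 - 712*u + 960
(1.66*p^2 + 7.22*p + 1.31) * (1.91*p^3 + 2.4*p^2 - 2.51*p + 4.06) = 3.1706*p^5 + 17.7742*p^4 + 15.6635*p^3 - 8.2386*p^2 + 26.0251*p + 5.3186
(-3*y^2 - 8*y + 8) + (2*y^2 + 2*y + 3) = -y^2 - 6*y + 11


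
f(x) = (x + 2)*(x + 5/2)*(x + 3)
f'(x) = (x + 2)*(x + 5/2) + (x + 2)*(x + 3) + (x + 5/2)*(x + 3) = 3*x^2 + 15*x + 37/2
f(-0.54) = 7.04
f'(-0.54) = 11.27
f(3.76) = 243.75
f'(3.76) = 117.31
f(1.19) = 49.32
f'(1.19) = 40.60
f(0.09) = 16.73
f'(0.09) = 19.87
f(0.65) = 30.47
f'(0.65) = 29.52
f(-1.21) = 1.82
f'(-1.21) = 4.74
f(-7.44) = -119.32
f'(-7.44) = 72.96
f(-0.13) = 12.72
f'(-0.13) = 16.60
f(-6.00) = -42.00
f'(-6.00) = 36.50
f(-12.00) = -855.00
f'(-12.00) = 270.50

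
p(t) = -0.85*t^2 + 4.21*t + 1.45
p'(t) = 4.21 - 1.7*t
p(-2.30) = -12.73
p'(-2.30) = 8.12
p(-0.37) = -0.22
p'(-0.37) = 4.84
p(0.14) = 2.02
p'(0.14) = 3.97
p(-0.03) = 1.32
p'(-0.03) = 4.26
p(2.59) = 6.65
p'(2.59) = -0.19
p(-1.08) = -4.09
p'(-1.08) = 6.05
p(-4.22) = -31.45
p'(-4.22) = 11.38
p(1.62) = 6.04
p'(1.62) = 1.46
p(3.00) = 6.43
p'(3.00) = -0.89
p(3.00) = 6.43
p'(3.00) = -0.89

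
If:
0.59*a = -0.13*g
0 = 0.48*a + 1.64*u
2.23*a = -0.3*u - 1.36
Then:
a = -0.63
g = 2.88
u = 0.19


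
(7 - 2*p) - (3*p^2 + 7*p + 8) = -3*p^2 - 9*p - 1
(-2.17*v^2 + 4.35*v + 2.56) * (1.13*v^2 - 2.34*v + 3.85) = -2.4521*v^4 + 9.9933*v^3 - 15.6407*v^2 + 10.7571*v + 9.856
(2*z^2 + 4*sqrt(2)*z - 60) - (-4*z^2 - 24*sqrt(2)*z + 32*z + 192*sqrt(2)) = 6*z^2 - 32*z + 28*sqrt(2)*z - 192*sqrt(2) - 60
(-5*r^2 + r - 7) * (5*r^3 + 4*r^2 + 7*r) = -25*r^5 - 15*r^4 - 66*r^3 - 21*r^2 - 49*r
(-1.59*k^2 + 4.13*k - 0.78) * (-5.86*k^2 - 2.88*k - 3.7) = 9.3174*k^4 - 19.6226*k^3 - 1.4406*k^2 - 13.0346*k + 2.886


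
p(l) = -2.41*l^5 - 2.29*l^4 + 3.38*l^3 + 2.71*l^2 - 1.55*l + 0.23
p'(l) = -12.05*l^4 - 9.16*l^3 + 10.14*l^2 + 5.42*l - 1.55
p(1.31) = -5.59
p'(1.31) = -33.13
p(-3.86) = 1408.98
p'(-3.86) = -2019.65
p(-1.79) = 13.08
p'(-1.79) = -49.93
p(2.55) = -286.73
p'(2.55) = -583.18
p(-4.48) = 3184.37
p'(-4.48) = -3852.69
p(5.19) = -10198.97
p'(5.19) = -9723.76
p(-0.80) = 1.33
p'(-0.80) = 0.36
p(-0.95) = 1.25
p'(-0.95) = 0.49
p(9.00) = -154662.97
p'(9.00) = -84869.12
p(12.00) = -640958.05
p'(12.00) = -264173.63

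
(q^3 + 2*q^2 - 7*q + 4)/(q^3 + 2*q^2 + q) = (q^3 + 2*q^2 - 7*q + 4)/(q*(q^2 + 2*q + 1))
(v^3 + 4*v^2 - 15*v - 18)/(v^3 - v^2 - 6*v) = (v^2 + 7*v + 6)/(v*(v + 2))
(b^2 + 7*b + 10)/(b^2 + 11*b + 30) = (b + 2)/(b + 6)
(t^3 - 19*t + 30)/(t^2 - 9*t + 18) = (t^2 + 3*t - 10)/(t - 6)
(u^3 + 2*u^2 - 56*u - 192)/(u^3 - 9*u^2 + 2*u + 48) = (u^2 + 10*u + 24)/(u^2 - u - 6)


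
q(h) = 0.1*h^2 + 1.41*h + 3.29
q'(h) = 0.2*h + 1.41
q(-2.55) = 0.34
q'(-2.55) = 0.90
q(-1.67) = 1.21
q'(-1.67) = 1.08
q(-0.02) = 3.26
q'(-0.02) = 1.41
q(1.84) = 6.22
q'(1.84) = 1.78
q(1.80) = 6.15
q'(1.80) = 1.77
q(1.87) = 6.28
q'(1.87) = 1.78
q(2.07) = 6.64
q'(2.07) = 1.82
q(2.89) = 8.20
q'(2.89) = 1.99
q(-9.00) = -1.30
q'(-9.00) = -0.39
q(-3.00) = -0.04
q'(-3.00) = 0.81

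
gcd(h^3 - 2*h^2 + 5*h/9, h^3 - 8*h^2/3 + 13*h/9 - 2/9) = h - 1/3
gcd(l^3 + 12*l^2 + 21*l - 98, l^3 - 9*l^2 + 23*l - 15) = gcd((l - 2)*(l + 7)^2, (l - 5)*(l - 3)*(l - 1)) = 1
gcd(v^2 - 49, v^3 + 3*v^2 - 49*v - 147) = v^2 - 49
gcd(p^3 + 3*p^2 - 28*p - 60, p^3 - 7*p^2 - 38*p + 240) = p^2 + p - 30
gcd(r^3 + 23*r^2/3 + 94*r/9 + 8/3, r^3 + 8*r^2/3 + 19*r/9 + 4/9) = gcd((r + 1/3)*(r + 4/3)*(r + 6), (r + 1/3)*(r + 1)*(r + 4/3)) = r^2 + 5*r/3 + 4/9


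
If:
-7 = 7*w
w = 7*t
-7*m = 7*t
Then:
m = 1/7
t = -1/7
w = -1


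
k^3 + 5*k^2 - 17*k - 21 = (k - 3)*(k + 1)*(k + 7)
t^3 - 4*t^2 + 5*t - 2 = (t - 2)*(t - 1)^2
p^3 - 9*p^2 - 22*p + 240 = (p - 8)*(p - 6)*(p + 5)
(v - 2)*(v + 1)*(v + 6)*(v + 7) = v^4 + 12*v^3 + 27*v^2 - 68*v - 84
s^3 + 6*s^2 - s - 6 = (s - 1)*(s + 1)*(s + 6)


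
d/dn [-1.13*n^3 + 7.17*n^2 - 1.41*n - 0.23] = -3.39*n^2 + 14.34*n - 1.41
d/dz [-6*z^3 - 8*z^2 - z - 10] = -18*z^2 - 16*z - 1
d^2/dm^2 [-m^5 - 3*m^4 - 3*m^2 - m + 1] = -20*m^3 - 36*m^2 - 6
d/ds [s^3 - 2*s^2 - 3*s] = 3*s^2 - 4*s - 3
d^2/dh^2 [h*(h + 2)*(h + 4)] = 6*h + 12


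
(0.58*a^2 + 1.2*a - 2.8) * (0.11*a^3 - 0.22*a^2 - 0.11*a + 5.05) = 0.0638*a^5 + 0.00440000000000002*a^4 - 0.6358*a^3 + 3.413*a^2 + 6.368*a - 14.14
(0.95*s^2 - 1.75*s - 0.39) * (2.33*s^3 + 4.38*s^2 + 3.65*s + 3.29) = 2.2135*s^5 + 0.083499999999999*s^4 - 5.1062*s^3 - 4.9702*s^2 - 7.181*s - 1.2831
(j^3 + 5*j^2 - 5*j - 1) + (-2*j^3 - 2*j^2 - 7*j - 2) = -j^3 + 3*j^2 - 12*j - 3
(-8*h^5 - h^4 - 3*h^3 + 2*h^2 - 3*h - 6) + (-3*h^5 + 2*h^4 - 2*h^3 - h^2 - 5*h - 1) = -11*h^5 + h^4 - 5*h^3 + h^2 - 8*h - 7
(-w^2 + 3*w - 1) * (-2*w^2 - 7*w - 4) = 2*w^4 + w^3 - 15*w^2 - 5*w + 4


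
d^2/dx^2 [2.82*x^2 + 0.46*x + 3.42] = 5.64000000000000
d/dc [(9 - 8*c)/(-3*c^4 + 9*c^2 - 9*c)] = (8*c*(c^3 - 3*c + 3) - (8*c - 9)*(4*c^3 - 6*c + 3))/(3*c^2*(c^3 - 3*c + 3)^2)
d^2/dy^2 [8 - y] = 0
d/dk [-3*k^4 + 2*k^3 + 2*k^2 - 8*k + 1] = -12*k^3 + 6*k^2 + 4*k - 8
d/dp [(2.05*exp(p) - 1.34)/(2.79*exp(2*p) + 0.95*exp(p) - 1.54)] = (-5.7195*exp(2*p) + 7.4772*exp(p) - 1.884)*exp(p)/(7.7841*exp(4*p) + 5.301*exp(3*p) - 7.6907*exp(2*p) - 2.926*exp(p) + 2.3716)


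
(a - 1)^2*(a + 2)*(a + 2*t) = a^4 + 2*a^3*t - 3*a^2 - 6*a*t + 2*a + 4*t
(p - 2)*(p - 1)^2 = p^3 - 4*p^2 + 5*p - 2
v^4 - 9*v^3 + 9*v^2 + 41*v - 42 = (v - 7)*(v - 3)*(v - 1)*(v + 2)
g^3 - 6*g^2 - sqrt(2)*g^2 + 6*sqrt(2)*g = g*(g - 6)*(g - sqrt(2))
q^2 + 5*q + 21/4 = (q + 3/2)*(q + 7/2)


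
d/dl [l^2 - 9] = 2*l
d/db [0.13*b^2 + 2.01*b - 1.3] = 0.26*b + 2.01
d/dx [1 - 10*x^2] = -20*x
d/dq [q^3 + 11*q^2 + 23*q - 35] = 3*q^2 + 22*q + 23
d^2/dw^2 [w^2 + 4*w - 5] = 2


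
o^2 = o^2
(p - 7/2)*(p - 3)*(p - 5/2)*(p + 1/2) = p^4 - 17*p^3/2 + 89*p^2/4 - 103*p/8 - 105/8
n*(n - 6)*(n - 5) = n^3 - 11*n^2 + 30*n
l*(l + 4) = l^2 + 4*l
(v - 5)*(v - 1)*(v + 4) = v^3 - 2*v^2 - 19*v + 20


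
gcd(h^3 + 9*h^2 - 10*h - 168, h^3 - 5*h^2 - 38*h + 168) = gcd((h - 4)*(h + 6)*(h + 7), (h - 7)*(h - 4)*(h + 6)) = h^2 + 2*h - 24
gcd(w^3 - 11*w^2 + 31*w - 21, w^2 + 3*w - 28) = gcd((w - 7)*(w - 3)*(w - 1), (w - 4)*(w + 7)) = 1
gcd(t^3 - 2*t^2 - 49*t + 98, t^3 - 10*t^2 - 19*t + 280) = t - 7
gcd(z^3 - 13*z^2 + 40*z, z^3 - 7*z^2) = z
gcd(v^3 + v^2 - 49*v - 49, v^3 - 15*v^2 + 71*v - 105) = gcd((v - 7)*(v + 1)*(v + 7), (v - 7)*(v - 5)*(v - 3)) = v - 7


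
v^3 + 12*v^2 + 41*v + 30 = (v + 1)*(v + 5)*(v + 6)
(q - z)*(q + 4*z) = q^2 + 3*q*z - 4*z^2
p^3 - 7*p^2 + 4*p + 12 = (p - 6)*(p - 2)*(p + 1)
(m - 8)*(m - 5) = m^2 - 13*m + 40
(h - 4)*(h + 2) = h^2 - 2*h - 8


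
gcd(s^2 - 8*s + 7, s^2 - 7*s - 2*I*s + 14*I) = s - 7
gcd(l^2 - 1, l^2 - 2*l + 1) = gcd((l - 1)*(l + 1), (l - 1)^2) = l - 1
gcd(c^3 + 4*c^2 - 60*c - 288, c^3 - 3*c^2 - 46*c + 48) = c^2 - 2*c - 48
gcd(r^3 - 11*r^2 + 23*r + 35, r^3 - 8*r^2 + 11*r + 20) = r^2 - 4*r - 5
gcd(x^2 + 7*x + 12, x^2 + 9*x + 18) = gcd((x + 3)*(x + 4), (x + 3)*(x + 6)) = x + 3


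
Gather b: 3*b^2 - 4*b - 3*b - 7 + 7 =3*b^2 - 7*b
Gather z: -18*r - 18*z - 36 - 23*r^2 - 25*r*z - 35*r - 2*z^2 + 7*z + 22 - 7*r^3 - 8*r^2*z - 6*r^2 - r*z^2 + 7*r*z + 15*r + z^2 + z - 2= -7*r^3 - 29*r^2 - 38*r + z^2*(-r - 1) + z*(-8*r^2 - 18*r - 10) - 16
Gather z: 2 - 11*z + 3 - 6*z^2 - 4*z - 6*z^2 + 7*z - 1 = -12*z^2 - 8*z + 4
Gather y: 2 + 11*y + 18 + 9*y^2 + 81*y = 9*y^2 + 92*y + 20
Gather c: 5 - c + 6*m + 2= -c + 6*m + 7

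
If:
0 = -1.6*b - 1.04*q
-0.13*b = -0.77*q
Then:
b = 0.00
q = 0.00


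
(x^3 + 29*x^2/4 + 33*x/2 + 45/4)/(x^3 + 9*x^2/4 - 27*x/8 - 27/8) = 2*(4*x^2 + 17*x + 15)/(8*x^2 - 6*x - 9)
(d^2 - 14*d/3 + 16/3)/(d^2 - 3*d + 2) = (d - 8/3)/(d - 1)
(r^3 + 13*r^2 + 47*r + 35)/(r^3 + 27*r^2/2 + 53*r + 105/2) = 2*(r + 1)/(2*r + 3)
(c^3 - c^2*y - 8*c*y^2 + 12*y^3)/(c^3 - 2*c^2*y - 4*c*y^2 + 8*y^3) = (c + 3*y)/(c + 2*y)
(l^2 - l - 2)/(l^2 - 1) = (l - 2)/(l - 1)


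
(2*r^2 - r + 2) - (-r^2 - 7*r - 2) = 3*r^2 + 6*r + 4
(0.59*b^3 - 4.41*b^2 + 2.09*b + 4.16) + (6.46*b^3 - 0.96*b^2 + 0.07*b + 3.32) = 7.05*b^3 - 5.37*b^2 + 2.16*b + 7.48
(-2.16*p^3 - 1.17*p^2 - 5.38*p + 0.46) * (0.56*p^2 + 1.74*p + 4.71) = -1.2096*p^5 - 4.4136*p^4 - 15.2222*p^3 - 14.6143*p^2 - 24.5394*p + 2.1666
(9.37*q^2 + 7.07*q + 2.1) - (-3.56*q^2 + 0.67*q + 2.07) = 12.93*q^2 + 6.4*q + 0.0300000000000002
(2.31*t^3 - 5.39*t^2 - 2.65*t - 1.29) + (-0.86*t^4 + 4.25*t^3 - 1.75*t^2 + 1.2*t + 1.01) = -0.86*t^4 + 6.56*t^3 - 7.14*t^2 - 1.45*t - 0.28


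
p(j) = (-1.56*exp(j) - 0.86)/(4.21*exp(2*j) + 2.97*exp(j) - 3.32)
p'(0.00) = 1.45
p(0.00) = -0.63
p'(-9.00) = 0.00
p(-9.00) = 0.26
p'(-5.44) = 0.00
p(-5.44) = 0.26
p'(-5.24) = 0.00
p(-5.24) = 0.26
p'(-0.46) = 174.00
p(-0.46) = -7.93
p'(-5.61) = 0.00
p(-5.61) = 0.26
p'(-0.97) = 1.71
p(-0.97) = 0.91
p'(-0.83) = 3.53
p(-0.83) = 1.26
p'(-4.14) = 0.01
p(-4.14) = 0.27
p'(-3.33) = 0.03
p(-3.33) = 0.29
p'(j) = (-1.56*exp(j) - 0.86)*(-8.42*exp(2*j) - 2.97*exp(j))/(4.21*exp(2*j) + 2.97*exp(j) - 3.32)^2 - 1.56*exp(j)/(4.21*exp(2*j) + 2.97*exp(j) - 3.32) = (6.5676*exp(2*j) + 7.2412*exp(j) + 7.7334)*exp(j)/(17.7241*exp(4*j) + 25.0074*exp(3*j) - 19.1335*exp(2*j) - 19.7208*exp(j) + 11.0224)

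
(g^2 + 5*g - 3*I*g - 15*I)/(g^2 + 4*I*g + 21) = (g + 5)/(g + 7*I)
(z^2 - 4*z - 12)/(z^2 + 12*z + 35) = (z^2 - 4*z - 12)/(z^2 + 12*z + 35)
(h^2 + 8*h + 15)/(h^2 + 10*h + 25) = (h + 3)/(h + 5)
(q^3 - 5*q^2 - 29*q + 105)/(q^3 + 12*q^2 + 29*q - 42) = (q^3 - 5*q^2 - 29*q + 105)/(q^3 + 12*q^2 + 29*q - 42)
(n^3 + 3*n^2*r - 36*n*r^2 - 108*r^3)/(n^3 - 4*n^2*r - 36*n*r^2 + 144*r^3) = (-n - 3*r)/(-n + 4*r)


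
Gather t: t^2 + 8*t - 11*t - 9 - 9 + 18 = t^2 - 3*t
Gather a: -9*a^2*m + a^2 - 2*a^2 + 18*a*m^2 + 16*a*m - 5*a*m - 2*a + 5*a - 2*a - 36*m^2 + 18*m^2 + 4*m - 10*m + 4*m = a^2*(-9*m - 1) + a*(18*m^2 + 11*m + 1) - 18*m^2 - 2*m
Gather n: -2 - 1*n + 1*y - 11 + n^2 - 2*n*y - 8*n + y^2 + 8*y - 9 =n^2 + n*(-2*y - 9) + y^2 + 9*y - 22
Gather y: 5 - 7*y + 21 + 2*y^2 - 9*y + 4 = 2*y^2 - 16*y + 30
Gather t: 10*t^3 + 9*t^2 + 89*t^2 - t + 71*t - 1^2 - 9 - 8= 10*t^3 + 98*t^2 + 70*t - 18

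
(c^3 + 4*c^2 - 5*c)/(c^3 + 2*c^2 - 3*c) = (c + 5)/(c + 3)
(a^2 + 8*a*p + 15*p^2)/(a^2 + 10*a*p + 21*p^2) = (a + 5*p)/(a + 7*p)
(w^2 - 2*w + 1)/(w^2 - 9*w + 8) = (w - 1)/(w - 8)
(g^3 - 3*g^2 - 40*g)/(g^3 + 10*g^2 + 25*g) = (g - 8)/(g + 5)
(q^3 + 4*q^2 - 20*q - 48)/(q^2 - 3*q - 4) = (q^2 + 8*q + 12)/(q + 1)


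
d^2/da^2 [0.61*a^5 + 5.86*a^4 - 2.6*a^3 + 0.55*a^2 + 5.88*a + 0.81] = 12.2*a^3 + 70.32*a^2 - 15.6*a + 1.1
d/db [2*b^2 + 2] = 4*b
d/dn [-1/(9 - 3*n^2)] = -2*n/(3*(n^2 - 3)^2)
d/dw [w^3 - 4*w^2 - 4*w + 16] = 3*w^2 - 8*w - 4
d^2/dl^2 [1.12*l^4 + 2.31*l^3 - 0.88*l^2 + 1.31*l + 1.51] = 13.44*l^2 + 13.86*l - 1.76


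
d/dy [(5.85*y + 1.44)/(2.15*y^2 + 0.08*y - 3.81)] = (12.5775*y^2 + 0.468*y - (4.3*y + 0.08)*(5.85*y + 1.44) - 22.2885)/(2.15*y^2 + 0.08*y - 3.81)^2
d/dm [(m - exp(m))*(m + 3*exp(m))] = 2*m*exp(m) + 2*m - 6*exp(2*m) + 2*exp(m)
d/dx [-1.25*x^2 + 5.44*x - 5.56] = 5.44 - 2.5*x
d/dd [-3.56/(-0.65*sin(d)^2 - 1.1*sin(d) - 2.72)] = -(4.628*sin(d) + 3.916)*cos(d)/(0.65*sin(d)^2 + 1.1*sin(d) + 2.72)^2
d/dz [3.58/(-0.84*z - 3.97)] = 3.0072/(0.84*z + 3.97)^2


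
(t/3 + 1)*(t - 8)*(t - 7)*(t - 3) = t^4/3 - 5*t^3 + 47*t^2/3 + 45*t - 168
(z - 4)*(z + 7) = z^2 + 3*z - 28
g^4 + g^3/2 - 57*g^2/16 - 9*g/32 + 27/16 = (g - 3/2)*(g - 3/4)*(g + 3/4)*(g + 2)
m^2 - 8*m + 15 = (m - 5)*(m - 3)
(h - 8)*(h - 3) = h^2 - 11*h + 24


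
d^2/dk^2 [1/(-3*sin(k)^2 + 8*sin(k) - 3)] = 2*(18*sin(k)^4 - 36*sin(k)^3 - 13*sin(k)^2 + 84*sin(k) - 55)/(3*sin(k)^2 - 8*sin(k) + 3)^3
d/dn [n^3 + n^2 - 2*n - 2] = 3*n^2 + 2*n - 2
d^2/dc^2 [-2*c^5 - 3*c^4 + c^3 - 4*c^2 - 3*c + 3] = -40*c^3 - 36*c^2 + 6*c - 8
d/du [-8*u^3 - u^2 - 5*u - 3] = -24*u^2 - 2*u - 5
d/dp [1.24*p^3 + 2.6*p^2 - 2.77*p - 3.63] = 3.72*p^2 + 5.2*p - 2.77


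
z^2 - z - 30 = (z - 6)*(z + 5)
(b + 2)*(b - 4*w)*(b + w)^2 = b^4 - 2*b^3*w + 2*b^3 - 7*b^2*w^2 - 4*b^2*w - 4*b*w^3 - 14*b*w^2 - 8*w^3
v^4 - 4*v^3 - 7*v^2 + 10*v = v*(v - 5)*(v - 1)*(v + 2)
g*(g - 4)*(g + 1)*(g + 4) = g^4 + g^3 - 16*g^2 - 16*g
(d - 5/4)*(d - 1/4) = d^2 - 3*d/2 + 5/16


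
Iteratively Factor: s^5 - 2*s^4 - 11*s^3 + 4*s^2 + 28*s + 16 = (s + 1)*(s^4 - 3*s^3 - 8*s^2 + 12*s + 16) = (s - 4)*(s + 1)*(s^3 + s^2 - 4*s - 4) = (s - 4)*(s + 1)^2*(s^2 - 4) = (s - 4)*(s - 2)*(s + 1)^2*(s + 2)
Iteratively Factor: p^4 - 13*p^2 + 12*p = (p - 1)*(p^3 + p^2 - 12*p) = p*(p - 1)*(p^2 + p - 12) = p*(p - 1)*(p + 4)*(p - 3)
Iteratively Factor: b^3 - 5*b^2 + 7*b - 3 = (b - 3)*(b^2 - 2*b + 1) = (b - 3)*(b - 1)*(b - 1)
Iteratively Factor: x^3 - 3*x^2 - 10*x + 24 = (x + 3)*(x^2 - 6*x + 8) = (x - 4)*(x + 3)*(x - 2)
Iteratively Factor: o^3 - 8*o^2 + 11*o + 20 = (o + 1)*(o^2 - 9*o + 20) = (o - 4)*(o + 1)*(o - 5)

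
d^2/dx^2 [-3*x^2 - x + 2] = -6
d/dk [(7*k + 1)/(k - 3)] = -22/(k - 3)^2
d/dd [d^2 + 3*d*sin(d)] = 3*d*cos(d) + 2*d + 3*sin(d)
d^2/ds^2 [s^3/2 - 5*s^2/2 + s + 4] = 3*s - 5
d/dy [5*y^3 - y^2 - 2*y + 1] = 15*y^2 - 2*y - 2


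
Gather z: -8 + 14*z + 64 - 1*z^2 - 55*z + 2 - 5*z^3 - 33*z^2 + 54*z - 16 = -5*z^3 - 34*z^2 + 13*z + 42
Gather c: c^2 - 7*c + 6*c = c^2 - c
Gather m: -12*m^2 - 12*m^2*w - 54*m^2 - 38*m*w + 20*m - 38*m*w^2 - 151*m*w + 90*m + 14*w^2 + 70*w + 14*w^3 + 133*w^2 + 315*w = m^2*(-12*w - 66) + m*(-38*w^2 - 189*w + 110) + 14*w^3 + 147*w^2 + 385*w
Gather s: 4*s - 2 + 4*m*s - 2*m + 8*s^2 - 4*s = 4*m*s - 2*m + 8*s^2 - 2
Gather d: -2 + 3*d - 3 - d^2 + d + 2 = -d^2 + 4*d - 3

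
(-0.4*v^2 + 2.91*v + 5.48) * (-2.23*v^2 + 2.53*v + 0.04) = 0.892*v^4 - 7.5013*v^3 - 4.8741*v^2 + 13.9808*v + 0.2192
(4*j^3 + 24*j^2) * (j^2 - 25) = 4*j^5 + 24*j^4 - 100*j^3 - 600*j^2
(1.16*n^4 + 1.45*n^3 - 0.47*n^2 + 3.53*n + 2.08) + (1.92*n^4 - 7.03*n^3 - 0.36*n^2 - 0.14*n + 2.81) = 3.08*n^4 - 5.58*n^3 - 0.83*n^2 + 3.39*n + 4.89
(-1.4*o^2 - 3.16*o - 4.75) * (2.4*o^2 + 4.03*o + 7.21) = -3.36*o^4 - 13.226*o^3 - 34.2288*o^2 - 41.9261*o - 34.2475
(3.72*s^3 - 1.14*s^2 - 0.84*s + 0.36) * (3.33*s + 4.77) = 12.3876*s^4 + 13.9482*s^3 - 8.235*s^2 - 2.808*s + 1.7172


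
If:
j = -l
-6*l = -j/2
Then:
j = 0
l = 0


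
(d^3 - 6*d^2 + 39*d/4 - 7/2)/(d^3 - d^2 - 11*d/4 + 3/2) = (2*d - 7)/(2*d + 3)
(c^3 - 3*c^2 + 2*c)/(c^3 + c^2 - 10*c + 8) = c/(c + 4)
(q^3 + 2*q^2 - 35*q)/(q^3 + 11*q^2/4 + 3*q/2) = 4*(q^2 + 2*q - 35)/(4*q^2 + 11*q + 6)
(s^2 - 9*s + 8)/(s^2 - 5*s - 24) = (s - 1)/(s + 3)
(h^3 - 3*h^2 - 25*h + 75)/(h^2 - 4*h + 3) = (h^2 - 25)/(h - 1)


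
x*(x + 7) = x^2 + 7*x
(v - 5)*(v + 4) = v^2 - v - 20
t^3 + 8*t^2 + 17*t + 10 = (t + 1)*(t + 2)*(t + 5)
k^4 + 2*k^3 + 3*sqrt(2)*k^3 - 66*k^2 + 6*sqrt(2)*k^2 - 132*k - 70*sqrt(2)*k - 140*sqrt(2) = (k + 2)*(k - 5*sqrt(2))*(k + sqrt(2))*(k + 7*sqrt(2))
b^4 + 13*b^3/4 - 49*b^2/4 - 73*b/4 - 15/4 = (b - 3)*(b + 1/4)*(b + 1)*(b + 5)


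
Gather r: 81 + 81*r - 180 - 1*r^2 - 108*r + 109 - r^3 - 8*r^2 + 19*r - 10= -r^3 - 9*r^2 - 8*r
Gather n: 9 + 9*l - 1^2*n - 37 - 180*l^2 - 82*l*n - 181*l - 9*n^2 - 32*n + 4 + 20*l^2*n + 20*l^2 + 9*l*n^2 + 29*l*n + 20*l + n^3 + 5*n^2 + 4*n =-160*l^2 - 152*l + n^3 + n^2*(9*l - 4) + n*(20*l^2 - 53*l - 29) - 24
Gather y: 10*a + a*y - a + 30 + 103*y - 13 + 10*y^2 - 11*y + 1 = 9*a + 10*y^2 + y*(a + 92) + 18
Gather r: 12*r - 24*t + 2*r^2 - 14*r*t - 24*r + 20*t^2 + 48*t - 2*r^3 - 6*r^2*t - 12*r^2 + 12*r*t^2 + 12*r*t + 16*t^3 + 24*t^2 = -2*r^3 + r^2*(-6*t - 10) + r*(12*t^2 - 2*t - 12) + 16*t^3 + 44*t^2 + 24*t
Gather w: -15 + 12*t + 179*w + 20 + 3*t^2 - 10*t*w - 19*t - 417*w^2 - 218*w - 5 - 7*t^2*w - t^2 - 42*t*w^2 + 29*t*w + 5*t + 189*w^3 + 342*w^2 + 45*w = 2*t^2 - 2*t + 189*w^3 + w^2*(-42*t - 75) + w*(-7*t^2 + 19*t + 6)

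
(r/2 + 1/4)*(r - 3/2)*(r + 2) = r^3/2 + r^2/2 - 11*r/8 - 3/4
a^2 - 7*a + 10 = (a - 5)*(a - 2)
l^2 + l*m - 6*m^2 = (l - 2*m)*(l + 3*m)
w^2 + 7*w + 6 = (w + 1)*(w + 6)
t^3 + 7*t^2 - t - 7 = (t - 1)*(t + 1)*(t + 7)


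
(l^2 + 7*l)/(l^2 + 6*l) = (l + 7)/(l + 6)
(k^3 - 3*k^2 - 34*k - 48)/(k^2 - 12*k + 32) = (k^2 + 5*k + 6)/(k - 4)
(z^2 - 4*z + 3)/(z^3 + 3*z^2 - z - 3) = (z - 3)/(z^2 + 4*z + 3)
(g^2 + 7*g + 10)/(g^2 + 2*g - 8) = (g^2 + 7*g + 10)/(g^2 + 2*g - 8)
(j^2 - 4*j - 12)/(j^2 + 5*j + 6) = (j - 6)/(j + 3)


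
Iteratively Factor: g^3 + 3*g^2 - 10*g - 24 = (g + 2)*(g^2 + g - 12) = (g - 3)*(g + 2)*(g + 4)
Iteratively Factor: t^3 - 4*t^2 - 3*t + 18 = (t - 3)*(t^2 - t - 6) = (t - 3)*(t + 2)*(t - 3)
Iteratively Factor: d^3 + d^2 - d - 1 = (d + 1)*(d^2 - 1) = (d - 1)*(d + 1)*(d + 1)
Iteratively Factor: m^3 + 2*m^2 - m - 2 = (m + 2)*(m^2 - 1) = (m + 1)*(m + 2)*(m - 1)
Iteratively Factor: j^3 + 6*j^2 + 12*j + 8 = (j + 2)*(j^2 + 4*j + 4) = (j + 2)^2*(j + 2)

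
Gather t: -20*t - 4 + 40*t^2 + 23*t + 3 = 40*t^2 + 3*t - 1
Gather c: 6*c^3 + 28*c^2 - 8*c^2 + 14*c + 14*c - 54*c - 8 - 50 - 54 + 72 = 6*c^3 + 20*c^2 - 26*c - 40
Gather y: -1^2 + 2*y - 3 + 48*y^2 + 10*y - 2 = 48*y^2 + 12*y - 6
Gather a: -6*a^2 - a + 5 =-6*a^2 - a + 5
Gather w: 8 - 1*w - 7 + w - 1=0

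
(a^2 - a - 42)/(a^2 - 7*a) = (a + 6)/a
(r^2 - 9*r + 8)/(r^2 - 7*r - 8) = (r - 1)/(r + 1)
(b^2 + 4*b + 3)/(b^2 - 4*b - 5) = (b + 3)/(b - 5)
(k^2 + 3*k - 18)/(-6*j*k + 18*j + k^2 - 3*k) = (-k - 6)/(6*j - k)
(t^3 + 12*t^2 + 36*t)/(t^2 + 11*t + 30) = t*(t + 6)/(t + 5)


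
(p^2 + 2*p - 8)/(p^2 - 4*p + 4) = (p + 4)/(p - 2)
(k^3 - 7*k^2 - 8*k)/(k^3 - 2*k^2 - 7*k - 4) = k*(k - 8)/(k^2 - 3*k - 4)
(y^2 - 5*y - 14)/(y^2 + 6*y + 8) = (y - 7)/(y + 4)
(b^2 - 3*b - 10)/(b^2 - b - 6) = (b - 5)/(b - 3)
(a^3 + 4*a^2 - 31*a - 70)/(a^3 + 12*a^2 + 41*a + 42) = (a - 5)/(a + 3)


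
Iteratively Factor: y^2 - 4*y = (y)*(y - 4)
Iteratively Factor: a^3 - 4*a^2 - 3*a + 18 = (a - 3)*(a^2 - a - 6) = (a - 3)^2*(a + 2)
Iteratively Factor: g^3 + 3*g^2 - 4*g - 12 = (g - 2)*(g^2 + 5*g + 6) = (g - 2)*(g + 3)*(g + 2)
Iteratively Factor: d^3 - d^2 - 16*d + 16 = (d + 4)*(d^2 - 5*d + 4) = (d - 1)*(d + 4)*(d - 4)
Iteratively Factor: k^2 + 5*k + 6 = (k + 2)*(k + 3)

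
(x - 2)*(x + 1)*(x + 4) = x^3 + 3*x^2 - 6*x - 8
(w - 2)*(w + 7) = w^2 + 5*w - 14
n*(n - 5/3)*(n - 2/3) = n^3 - 7*n^2/3 + 10*n/9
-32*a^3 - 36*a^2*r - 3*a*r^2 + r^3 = (-8*a + r)*(a + r)*(4*a + r)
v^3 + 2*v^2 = v^2*(v + 2)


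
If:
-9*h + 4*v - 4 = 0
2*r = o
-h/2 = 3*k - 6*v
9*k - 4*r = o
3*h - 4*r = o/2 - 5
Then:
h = -20/59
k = 94/177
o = 94/59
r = 47/59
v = 14/59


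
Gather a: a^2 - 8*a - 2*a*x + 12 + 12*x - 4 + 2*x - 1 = a^2 + a*(-2*x - 8) + 14*x + 7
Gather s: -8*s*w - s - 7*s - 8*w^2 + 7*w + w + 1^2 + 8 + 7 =s*(-8*w - 8) - 8*w^2 + 8*w + 16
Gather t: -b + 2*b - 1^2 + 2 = b + 1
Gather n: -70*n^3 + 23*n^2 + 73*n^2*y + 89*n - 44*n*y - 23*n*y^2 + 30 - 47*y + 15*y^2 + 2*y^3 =-70*n^3 + n^2*(73*y + 23) + n*(-23*y^2 - 44*y + 89) + 2*y^3 + 15*y^2 - 47*y + 30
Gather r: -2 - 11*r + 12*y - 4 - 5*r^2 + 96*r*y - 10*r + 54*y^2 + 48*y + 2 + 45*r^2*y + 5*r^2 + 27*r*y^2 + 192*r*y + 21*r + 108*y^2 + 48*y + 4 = 45*r^2*y + r*(27*y^2 + 288*y) + 162*y^2 + 108*y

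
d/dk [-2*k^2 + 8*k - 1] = 8 - 4*k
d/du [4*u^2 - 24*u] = 8*u - 24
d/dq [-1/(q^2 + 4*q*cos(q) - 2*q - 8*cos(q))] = 2*(-2*q*sin(q) + q + 4*sin(q) + 2*cos(q) - 1)/((q - 2)^2*(q + 4*cos(q))^2)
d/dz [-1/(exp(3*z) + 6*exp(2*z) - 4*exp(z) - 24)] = (3*exp(2*z) + 12*exp(z) - 4)*exp(z)/(exp(3*z) + 6*exp(2*z) - 4*exp(z) - 24)^2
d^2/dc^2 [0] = 0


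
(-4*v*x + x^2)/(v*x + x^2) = (-4*v + x)/(v + x)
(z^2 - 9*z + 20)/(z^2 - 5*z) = (z - 4)/z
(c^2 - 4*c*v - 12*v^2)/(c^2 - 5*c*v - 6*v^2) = (c + 2*v)/(c + v)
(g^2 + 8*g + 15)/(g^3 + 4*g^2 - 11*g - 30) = (g + 3)/(g^2 - g - 6)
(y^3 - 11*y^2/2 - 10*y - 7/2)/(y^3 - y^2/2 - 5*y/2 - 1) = (y - 7)/(y - 2)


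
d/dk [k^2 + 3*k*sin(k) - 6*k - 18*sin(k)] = 3*k*cos(k) + 2*k + 3*sin(k) - 18*cos(k) - 6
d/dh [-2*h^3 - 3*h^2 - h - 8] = -6*h^2 - 6*h - 1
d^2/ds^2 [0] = 0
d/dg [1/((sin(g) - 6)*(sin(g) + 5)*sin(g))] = (-3*cos(g) + 2/tan(g) + 30*cos(g)/sin(g)^2)/((sin(g) - 6)^2*(sin(g) + 5)^2)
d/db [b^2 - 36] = 2*b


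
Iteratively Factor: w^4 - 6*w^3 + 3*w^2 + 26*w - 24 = (w + 2)*(w^3 - 8*w^2 + 19*w - 12) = (w - 1)*(w + 2)*(w^2 - 7*w + 12) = (w - 4)*(w - 1)*(w + 2)*(w - 3)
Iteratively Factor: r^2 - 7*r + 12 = (r - 3)*(r - 4)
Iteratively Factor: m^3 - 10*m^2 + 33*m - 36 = (m - 4)*(m^2 - 6*m + 9) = (m - 4)*(m - 3)*(m - 3)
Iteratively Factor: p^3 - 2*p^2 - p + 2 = (p - 2)*(p^2 - 1) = (p - 2)*(p - 1)*(p + 1)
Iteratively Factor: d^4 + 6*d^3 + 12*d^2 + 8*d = (d)*(d^3 + 6*d^2 + 12*d + 8) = d*(d + 2)*(d^2 + 4*d + 4) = d*(d + 2)^2*(d + 2)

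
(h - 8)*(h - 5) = h^2 - 13*h + 40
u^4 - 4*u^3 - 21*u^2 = u^2*(u - 7)*(u + 3)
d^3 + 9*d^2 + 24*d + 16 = (d + 1)*(d + 4)^2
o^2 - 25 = (o - 5)*(o + 5)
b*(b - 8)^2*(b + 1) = b^4 - 15*b^3 + 48*b^2 + 64*b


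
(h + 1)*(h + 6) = h^2 + 7*h + 6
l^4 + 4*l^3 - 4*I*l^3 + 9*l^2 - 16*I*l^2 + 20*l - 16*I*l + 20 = (l + 2)^2*(l - 5*I)*(l + I)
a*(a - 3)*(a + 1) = a^3 - 2*a^2 - 3*a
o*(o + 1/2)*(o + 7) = o^3 + 15*o^2/2 + 7*o/2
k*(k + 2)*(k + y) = k^3 + k^2*y + 2*k^2 + 2*k*y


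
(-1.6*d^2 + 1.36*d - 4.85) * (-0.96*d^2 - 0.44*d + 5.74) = 1.536*d^4 - 0.6016*d^3 - 5.1264*d^2 + 9.9404*d - 27.839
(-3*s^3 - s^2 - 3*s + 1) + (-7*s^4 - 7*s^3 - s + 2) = -7*s^4 - 10*s^3 - s^2 - 4*s + 3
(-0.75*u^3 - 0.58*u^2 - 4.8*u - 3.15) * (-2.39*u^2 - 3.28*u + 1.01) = 1.7925*u^5 + 3.8462*u^4 + 12.6169*u^3 + 22.6867*u^2 + 5.484*u - 3.1815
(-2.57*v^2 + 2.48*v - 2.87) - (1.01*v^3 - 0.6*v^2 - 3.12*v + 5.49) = -1.01*v^3 - 1.97*v^2 + 5.6*v - 8.36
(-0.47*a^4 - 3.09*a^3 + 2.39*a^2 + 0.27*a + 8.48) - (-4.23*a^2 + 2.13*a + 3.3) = -0.47*a^4 - 3.09*a^3 + 6.62*a^2 - 1.86*a + 5.18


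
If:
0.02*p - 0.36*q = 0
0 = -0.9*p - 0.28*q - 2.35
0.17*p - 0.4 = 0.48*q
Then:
No Solution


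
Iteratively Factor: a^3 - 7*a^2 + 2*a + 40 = (a - 4)*(a^2 - 3*a - 10) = (a - 4)*(a + 2)*(a - 5)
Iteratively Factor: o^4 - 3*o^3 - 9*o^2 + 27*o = (o - 3)*(o^3 - 9*o) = (o - 3)^2*(o^2 + 3*o) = (o - 3)^2*(o + 3)*(o)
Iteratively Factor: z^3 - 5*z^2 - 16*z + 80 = (z - 4)*(z^2 - z - 20) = (z - 4)*(z + 4)*(z - 5)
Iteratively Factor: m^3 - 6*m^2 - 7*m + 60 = (m + 3)*(m^2 - 9*m + 20) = (m - 4)*(m + 3)*(m - 5)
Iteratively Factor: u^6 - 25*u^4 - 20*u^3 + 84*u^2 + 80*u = (u - 2)*(u^5 + 2*u^4 - 21*u^3 - 62*u^2 - 40*u) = (u - 2)*(u + 2)*(u^4 - 21*u^2 - 20*u) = (u - 2)*(u + 1)*(u + 2)*(u^3 - u^2 - 20*u) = u*(u - 2)*(u + 1)*(u + 2)*(u^2 - u - 20) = u*(u - 2)*(u + 1)*(u + 2)*(u + 4)*(u - 5)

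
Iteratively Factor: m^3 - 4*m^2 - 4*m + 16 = (m + 2)*(m^2 - 6*m + 8) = (m - 4)*(m + 2)*(m - 2)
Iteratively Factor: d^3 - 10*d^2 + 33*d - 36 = (d - 3)*(d^2 - 7*d + 12) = (d - 3)^2*(d - 4)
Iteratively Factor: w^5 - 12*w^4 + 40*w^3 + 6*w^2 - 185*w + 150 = (w - 1)*(w^4 - 11*w^3 + 29*w^2 + 35*w - 150) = (w - 3)*(w - 1)*(w^3 - 8*w^2 + 5*w + 50) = (w - 5)*(w - 3)*(w - 1)*(w^2 - 3*w - 10) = (w - 5)*(w - 3)*(w - 1)*(w + 2)*(w - 5)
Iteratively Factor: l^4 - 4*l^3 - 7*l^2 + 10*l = (l - 5)*(l^3 + l^2 - 2*l) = (l - 5)*(l + 2)*(l^2 - l) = l*(l - 5)*(l + 2)*(l - 1)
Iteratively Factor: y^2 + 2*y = (y + 2)*(y)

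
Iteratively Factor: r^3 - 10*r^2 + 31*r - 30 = (r - 3)*(r^2 - 7*r + 10) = (r - 5)*(r - 3)*(r - 2)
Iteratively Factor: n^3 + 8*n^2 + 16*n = (n)*(n^2 + 8*n + 16) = n*(n + 4)*(n + 4)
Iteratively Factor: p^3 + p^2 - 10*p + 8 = (p + 4)*(p^2 - 3*p + 2) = (p - 2)*(p + 4)*(p - 1)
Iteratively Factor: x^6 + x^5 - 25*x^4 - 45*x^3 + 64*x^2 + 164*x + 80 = (x + 1)*(x^5 - 25*x^3 - 20*x^2 + 84*x + 80) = (x + 1)^2*(x^4 - x^3 - 24*x^2 + 4*x + 80) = (x - 5)*(x + 1)^2*(x^3 + 4*x^2 - 4*x - 16) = (x - 5)*(x + 1)^2*(x + 4)*(x^2 - 4) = (x - 5)*(x - 2)*(x + 1)^2*(x + 4)*(x + 2)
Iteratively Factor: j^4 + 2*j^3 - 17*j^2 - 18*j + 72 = (j - 3)*(j^3 + 5*j^2 - 2*j - 24) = (j - 3)*(j - 2)*(j^2 + 7*j + 12) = (j - 3)*(j - 2)*(j + 3)*(j + 4)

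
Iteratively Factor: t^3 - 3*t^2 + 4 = (t + 1)*(t^2 - 4*t + 4) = (t - 2)*(t + 1)*(t - 2)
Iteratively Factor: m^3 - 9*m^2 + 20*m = (m)*(m^2 - 9*m + 20) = m*(m - 4)*(m - 5)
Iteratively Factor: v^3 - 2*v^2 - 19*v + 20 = (v + 4)*(v^2 - 6*v + 5) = (v - 5)*(v + 4)*(v - 1)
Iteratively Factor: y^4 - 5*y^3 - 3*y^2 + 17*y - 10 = (y + 2)*(y^3 - 7*y^2 + 11*y - 5) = (y - 5)*(y + 2)*(y^2 - 2*y + 1) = (y - 5)*(y - 1)*(y + 2)*(y - 1)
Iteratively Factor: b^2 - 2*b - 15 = (b + 3)*(b - 5)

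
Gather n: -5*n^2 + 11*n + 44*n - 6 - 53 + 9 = -5*n^2 + 55*n - 50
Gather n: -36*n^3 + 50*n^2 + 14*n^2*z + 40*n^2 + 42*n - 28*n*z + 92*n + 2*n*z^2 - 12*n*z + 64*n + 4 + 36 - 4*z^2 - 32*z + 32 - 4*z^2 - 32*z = -36*n^3 + n^2*(14*z + 90) + n*(2*z^2 - 40*z + 198) - 8*z^2 - 64*z + 72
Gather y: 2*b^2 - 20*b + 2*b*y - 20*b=2*b^2 + 2*b*y - 40*b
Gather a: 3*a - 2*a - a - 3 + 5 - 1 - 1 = 0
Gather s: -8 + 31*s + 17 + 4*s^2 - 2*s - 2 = 4*s^2 + 29*s + 7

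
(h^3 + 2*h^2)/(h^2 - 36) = h^2*(h + 2)/(h^2 - 36)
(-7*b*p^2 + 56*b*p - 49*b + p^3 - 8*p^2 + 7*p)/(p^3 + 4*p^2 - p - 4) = (-7*b*p + 49*b + p^2 - 7*p)/(p^2 + 5*p + 4)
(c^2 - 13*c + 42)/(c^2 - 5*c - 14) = (c - 6)/(c + 2)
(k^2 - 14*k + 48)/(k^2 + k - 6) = (k^2 - 14*k + 48)/(k^2 + k - 6)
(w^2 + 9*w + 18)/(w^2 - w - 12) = (w + 6)/(w - 4)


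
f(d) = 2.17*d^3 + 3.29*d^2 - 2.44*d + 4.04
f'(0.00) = -2.44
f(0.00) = 4.04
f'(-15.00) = 1363.61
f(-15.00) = -6542.86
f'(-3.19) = 42.82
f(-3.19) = -25.14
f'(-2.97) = 35.44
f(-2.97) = -16.54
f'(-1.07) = -2.03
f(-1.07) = 7.76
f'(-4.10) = 80.02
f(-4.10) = -80.21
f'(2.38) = 50.10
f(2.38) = 46.12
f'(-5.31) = 146.18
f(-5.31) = -215.13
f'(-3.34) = 48.21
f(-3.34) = -31.96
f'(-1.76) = 6.14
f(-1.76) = 6.70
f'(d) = 6.51*d^2 + 6.58*d - 2.44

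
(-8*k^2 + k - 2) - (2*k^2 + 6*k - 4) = -10*k^2 - 5*k + 2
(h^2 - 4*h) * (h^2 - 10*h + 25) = h^4 - 14*h^3 + 65*h^2 - 100*h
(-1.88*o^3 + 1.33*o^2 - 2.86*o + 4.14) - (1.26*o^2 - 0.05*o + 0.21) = -1.88*o^3 + 0.0700000000000001*o^2 - 2.81*o + 3.93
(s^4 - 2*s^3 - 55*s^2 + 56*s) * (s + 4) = s^5 + 2*s^4 - 63*s^3 - 164*s^2 + 224*s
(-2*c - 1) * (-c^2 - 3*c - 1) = 2*c^3 + 7*c^2 + 5*c + 1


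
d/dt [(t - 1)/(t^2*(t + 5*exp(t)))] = (-5*t^2*exp(t) - 2*t^2 + 3*t + 10*exp(t))/(t^3*(t^2 + 10*t*exp(t) + 25*exp(2*t)))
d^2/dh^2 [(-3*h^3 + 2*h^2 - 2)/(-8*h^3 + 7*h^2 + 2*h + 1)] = 2*(40*h^6 + 144*h^5 + 816*h^4 - 989*h^3 + 258*h^2 + 141*h - 8)/(512*h^9 - 1344*h^8 + 792*h^7 + 137*h^6 + 138*h^5 - 135*h^4 - 68*h^3 - 33*h^2 - 6*h - 1)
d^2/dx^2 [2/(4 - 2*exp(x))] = (-exp(x) - 2)*exp(x)/(exp(x) - 2)^3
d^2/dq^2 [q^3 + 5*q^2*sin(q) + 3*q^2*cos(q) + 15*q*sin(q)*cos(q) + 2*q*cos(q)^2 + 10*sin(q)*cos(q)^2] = -5*q^2*sin(q) - 3*q^2*cos(q) - 12*q*sin(q) - 30*q*sin(2*q) + 20*q*cos(q) - 4*q*cos(2*q) + 6*q + 15*sin(q)/2 - 4*sin(2*q) - 45*sin(3*q)/2 + 6*cos(q) + 30*cos(2*q)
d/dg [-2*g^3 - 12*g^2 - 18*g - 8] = -6*g^2 - 24*g - 18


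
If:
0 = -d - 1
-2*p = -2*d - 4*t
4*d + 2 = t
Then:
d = -1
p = -5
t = -2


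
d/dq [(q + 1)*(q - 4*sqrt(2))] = 2*q - 4*sqrt(2) + 1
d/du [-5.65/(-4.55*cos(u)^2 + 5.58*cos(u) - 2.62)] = (51.415*cos(u) - 31.527)*sin(u)/(4.55*cos(u)^2 - 5.58*cos(u) + 2.62)^2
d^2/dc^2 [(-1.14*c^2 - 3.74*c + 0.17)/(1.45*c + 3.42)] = 11.140378/(3.048625*c^3 + 21.57165*c^2 + 50.87934*c + 40.001688)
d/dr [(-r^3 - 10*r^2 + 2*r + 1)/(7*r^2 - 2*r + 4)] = (-7*r^4 + 4*r^3 - 6*r^2 - 94*r + 10)/(49*r^4 - 28*r^3 + 60*r^2 - 16*r + 16)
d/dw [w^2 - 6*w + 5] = 2*w - 6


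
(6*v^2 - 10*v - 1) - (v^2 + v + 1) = 5*v^2 - 11*v - 2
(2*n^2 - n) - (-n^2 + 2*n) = 3*n^2 - 3*n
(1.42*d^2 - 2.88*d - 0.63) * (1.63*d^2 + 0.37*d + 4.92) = 2.3146*d^4 - 4.169*d^3 + 4.8939*d^2 - 14.4027*d - 3.0996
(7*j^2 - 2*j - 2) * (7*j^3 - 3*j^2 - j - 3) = 49*j^5 - 35*j^4 - 15*j^3 - 13*j^2 + 8*j + 6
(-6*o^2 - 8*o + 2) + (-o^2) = -7*o^2 - 8*o + 2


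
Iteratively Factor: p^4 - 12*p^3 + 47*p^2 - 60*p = (p - 5)*(p^3 - 7*p^2 + 12*p) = (p - 5)*(p - 3)*(p^2 - 4*p) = p*(p - 5)*(p - 3)*(p - 4)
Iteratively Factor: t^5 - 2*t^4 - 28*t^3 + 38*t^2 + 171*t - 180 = (t + 3)*(t^4 - 5*t^3 - 13*t^2 + 77*t - 60) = (t - 1)*(t + 3)*(t^3 - 4*t^2 - 17*t + 60) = (t - 1)*(t + 3)*(t + 4)*(t^2 - 8*t + 15) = (t - 3)*(t - 1)*(t + 3)*(t + 4)*(t - 5)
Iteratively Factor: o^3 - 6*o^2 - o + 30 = (o + 2)*(o^2 - 8*o + 15) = (o - 5)*(o + 2)*(o - 3)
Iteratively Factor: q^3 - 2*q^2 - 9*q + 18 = (q - 2)*(q^2 - 9) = (q - 2)*(q + 3)*(q - 3)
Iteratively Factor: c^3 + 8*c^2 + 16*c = (c + 4)*(c^2 + 4*c) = (c + 4)^2*(c)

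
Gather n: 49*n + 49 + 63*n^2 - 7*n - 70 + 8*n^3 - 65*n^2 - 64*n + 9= 8*n^3 - 2*n^2 - 22*n - 12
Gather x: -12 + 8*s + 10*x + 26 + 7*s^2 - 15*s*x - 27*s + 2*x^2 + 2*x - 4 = 7*s^2 - 19*s + 2*x^2 + x*(12 - 15*s) + 10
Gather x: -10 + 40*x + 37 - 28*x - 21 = 12*x + 6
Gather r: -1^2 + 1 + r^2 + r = r^2 + r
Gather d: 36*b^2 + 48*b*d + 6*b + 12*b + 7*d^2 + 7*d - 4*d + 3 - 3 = 36*b^2 + 18*b + 7*d^2 + d*(48*b + 3)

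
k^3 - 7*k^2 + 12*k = k*(k - 4)*(k - 3)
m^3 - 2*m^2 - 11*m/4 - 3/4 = (m - 3)*(m + 1/2)^2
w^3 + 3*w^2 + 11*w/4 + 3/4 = (w + 1/2)*(w + 1)*(w + 3/2)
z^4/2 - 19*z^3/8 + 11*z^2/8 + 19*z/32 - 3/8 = (z/2 + 1/4)*(z - 4)*(z - 3/4)*(z - 1/2)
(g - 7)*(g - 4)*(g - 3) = g^3 - 14*g^2 + 61*g - 84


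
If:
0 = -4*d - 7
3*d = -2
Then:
No Solution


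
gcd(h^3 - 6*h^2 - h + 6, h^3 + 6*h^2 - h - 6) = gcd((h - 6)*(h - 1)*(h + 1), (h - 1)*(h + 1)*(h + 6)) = h^2 - 1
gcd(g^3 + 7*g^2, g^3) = g^2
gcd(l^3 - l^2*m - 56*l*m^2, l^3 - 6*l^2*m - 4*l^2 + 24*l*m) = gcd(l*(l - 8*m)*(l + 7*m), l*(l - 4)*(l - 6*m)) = l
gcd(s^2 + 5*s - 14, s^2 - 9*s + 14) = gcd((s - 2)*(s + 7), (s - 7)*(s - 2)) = s - 2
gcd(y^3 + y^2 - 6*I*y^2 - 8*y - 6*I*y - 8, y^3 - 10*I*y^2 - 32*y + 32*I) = y^2 - 6*I*y - 8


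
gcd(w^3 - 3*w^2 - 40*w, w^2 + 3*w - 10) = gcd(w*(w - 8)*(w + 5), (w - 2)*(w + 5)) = w + 5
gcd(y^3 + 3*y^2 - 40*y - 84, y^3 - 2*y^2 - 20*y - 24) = y^2 - 4*y - 12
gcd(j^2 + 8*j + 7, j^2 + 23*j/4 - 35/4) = j + 7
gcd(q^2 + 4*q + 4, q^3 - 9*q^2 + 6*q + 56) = q + 2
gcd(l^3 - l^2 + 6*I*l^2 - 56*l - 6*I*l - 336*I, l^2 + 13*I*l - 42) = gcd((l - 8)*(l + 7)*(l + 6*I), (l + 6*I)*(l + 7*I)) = l + 6*I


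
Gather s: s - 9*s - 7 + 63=56 - 8*s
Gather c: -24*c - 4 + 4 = -24*c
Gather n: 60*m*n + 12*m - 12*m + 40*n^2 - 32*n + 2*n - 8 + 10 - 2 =40*n^2 + n*(60*m - 30)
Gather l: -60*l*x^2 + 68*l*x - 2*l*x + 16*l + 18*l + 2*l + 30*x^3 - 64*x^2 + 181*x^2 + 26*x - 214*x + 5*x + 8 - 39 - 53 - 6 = l*(-60*x^2 + 66*x + 36) + 30*x^3 + 117*x^2 - 183*x - 90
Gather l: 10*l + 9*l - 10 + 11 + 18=19*l + 19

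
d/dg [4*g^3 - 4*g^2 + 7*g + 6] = 12*g^2 - 8*g + 7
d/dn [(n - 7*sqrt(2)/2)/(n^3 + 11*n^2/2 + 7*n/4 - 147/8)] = 8*(-8*n^2 + 6*n + 42*sqrt(2)*n - 21 + 7*sqrt(2))/(32*n^5 + 240*n^4 + 240*n^3 - 1400*n^2 - 1470*n + 3087)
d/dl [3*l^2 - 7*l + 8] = 6*l - 7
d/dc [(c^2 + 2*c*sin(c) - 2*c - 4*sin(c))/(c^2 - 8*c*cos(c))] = 2*(-4*c^3*sin(c) + c^3*cos(c) + 7*c^2*sin(c) - 6*c^2*cos(c) - 7*c^2 + 4*c*sin(c) + 16*c - 8*sin(2*c))/(c^2*(c - 8*cos(c))^2)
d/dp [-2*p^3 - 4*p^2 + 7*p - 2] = -6*p^2 - 8*p + 7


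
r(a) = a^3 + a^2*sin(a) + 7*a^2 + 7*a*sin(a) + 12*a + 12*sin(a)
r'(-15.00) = 391.68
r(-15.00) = -2065.84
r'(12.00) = 797.89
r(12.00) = 2751.22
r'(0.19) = 29.29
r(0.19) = 5.06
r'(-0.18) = 18.99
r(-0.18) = -3.87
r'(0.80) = 44.00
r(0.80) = 27.68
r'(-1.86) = -7.50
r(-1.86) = -6.88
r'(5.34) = 203.74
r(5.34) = 352.91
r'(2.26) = 46.91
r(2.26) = 99.83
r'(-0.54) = 9.57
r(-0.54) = -8.97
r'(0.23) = 30.38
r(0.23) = 6.26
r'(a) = a^2*cos(a) + 3*a^2 + 2*a*sin(a) + 7*a*cos(a) + 14*a + 7*sin(a) + 12*cos(a) + 12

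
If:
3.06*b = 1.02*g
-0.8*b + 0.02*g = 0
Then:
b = 0.00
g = 0.00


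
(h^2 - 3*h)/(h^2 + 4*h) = (h - 3)/(h + 4)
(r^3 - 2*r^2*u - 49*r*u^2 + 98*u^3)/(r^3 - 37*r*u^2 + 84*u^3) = (r^2 - 9*r*u + 14*u^2)/(r^2 - 7*r*u + 12*u^2)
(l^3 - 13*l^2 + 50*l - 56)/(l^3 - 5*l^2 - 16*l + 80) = (l^2 - 9*l + 14)/(l^2 - l - 20)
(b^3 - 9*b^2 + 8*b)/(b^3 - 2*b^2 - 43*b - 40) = b*(b - 1)/(b^2 + 6*b + 5)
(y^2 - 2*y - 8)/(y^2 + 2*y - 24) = (y + 2)/(y + 6)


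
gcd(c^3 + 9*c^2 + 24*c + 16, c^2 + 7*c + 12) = c + 4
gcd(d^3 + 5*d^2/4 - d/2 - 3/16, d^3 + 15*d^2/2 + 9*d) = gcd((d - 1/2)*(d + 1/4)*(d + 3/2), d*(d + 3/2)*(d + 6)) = d + 3/2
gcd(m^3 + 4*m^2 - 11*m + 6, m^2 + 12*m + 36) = m + 6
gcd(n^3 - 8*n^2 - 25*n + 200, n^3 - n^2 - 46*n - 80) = n^2 - 3*n - 40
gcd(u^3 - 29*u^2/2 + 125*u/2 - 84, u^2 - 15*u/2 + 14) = u - 7/2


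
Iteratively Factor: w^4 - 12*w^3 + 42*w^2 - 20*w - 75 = (w - 5)*(w^3 - 7*w^2 + 7*w + 15) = (w - 5)*(w + 1)*(w^2 - 8*w + 15) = (w - 5)^2*(w + 1)*(w - 3)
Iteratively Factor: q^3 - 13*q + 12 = (q - 1)*(q^2 + q - 12) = (q - 3)*(q - 1)*(q + 4)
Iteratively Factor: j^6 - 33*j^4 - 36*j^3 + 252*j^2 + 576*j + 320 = (j + 1)*(j^5 - j^4 - 32*j^3 - 4*j^2 + 256*j + 320) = (j - 4)*(j + 1)*(j^4 + 3*j^3 - 20*j^2 - 84*j - 80) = (j - 4)*(j + 1)*(j + 2)*(j^3 + j^2 - 22*j - 40) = (j - 4)*(j + 1)*(j + 2)^2*(j^2 - j - 20) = (j - 4)*(j + 1)*(j + 2)^2*(j + 4)*(j - 5)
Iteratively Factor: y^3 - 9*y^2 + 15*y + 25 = (y - 5)*(y^2 - 4*y - 5) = (y - 5)*(y + 1)*(y - 5)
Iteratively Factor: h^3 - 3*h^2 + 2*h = (h)*(h^2 - 3*h + 2) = h*(h - 1)*(h - 2)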